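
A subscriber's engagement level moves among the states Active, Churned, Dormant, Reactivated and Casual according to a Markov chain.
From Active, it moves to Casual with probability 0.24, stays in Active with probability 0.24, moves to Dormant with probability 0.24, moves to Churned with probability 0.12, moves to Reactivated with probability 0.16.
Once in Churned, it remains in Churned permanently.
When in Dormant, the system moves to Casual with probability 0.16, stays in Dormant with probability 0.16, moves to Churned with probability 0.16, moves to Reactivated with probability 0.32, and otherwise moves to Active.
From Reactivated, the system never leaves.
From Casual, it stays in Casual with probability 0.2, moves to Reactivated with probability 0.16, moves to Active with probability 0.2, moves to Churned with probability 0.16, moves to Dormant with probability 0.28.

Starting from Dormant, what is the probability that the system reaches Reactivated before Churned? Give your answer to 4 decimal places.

Let h(s) be the probability of absorption at Reactivated starting from transient state s. Then h(Reactivated) = 1 and h(Churned) = 0. By first-step analysis:
h(Active) = 0.24·h(Active) + 0.12·0 + 0.24·h(Dormant) + 0.16·1 + 0.24·h(Casual)
h(Dormant) = 0.2·h(Active) + 0.16·0 + 0.16·h(Dormant) + 0.32·1 + 0.16·h(Casual)
h(Casual) = 0.2·h(Active) + 0.16·0 + 0.28·h(Dormant) + 0.16·1 + 0.2·h(Casual)
Solving: h(Active) = 0.5883, h(Dormant) = 0.6291, h(Casual) = 0.5673.
Starting from Dormant, the probability is 0.6291.

0.6291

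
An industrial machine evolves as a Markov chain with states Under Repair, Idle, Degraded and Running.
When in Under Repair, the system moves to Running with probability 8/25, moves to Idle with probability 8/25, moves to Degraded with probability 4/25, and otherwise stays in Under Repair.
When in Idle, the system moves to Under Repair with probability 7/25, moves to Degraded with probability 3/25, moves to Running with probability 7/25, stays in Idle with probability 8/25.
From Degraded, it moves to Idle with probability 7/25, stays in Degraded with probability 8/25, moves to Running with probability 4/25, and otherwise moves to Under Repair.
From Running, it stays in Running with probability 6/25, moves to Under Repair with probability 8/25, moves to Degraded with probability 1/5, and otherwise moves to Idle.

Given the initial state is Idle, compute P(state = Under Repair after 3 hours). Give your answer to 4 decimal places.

0.2624

Propagate the distribution vector 3 hours from Idle.
After 0 hours: (0.0000, 1.0000, 0.0000, 0.0000)
After 1 hour: (0.2800, 0.3200, 0.1200, 0.2800)
After 2 hours: (0.2640, 0.2928, 0.1776, 0.2656)
After 3 hours: (0.2624, 0.2916, 0.1873, 0.2586)
P(in Under Repair after 3 hours) = 0.2624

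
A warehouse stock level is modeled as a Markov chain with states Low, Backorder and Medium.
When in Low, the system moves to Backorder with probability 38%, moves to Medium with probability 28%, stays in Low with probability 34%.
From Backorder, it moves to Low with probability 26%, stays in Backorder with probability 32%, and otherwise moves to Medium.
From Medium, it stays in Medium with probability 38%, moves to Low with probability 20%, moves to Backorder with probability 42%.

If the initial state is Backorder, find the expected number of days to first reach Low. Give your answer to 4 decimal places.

4.2414

Let t(s) be the expected number of days to first reach Low from state s, with t(Low) = 0. Conditioning on the first day:
t(Backorder) = 1 + 0.32·t(Backorder) + 0.42·t(Medium)
t(Medium) = 1 + 0.42·t(Backorder) + 0.38·t(Medium)
Solving: t(Backorder) = 4.2414, t(Medium) = 4.4861.
Expected days from Backorder to Low: 4.2414.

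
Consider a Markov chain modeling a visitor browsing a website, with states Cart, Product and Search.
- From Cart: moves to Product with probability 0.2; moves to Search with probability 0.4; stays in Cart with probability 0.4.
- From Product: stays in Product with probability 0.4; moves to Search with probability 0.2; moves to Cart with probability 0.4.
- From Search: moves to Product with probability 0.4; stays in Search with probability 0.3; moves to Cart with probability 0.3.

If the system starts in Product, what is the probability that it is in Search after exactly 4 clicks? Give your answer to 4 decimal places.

0.3046

Propagate the distribution vector 4 clicks from Product.
After 0 clicks: (0.0000, 1.0000, 0.0000)
After 1 click: (0.4000, 0.4000, 0.2000)
After 2 clicks: (0.3800, 0.3200, 0.3000)
After 3 clicks: (0.3700, 0.3240, 0.3060)
After 4 clicks: (0.3694, 0.3260, 0.3046)
P(in Search after 4 clicks) = 0.3046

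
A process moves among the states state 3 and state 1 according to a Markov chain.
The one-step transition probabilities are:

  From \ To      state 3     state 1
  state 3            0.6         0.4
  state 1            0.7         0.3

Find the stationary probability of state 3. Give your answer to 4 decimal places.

Let the stationary distribution be π with π = πP and π_1 + π_2 = 1.
π_1 = 0.6·π_1 + 0.7·π_2
Solving with the normalization constraint gives π = (0.6364, 0.3636).
So the stationary probability of state 3 is 0.6364.

0.6364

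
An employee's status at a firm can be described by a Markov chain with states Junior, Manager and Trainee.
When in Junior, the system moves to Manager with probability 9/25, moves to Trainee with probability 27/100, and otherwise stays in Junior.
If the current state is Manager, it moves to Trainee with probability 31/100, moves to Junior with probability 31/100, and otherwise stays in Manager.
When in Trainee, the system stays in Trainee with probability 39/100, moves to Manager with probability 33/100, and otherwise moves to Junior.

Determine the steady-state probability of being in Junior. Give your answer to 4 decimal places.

Let the stationary distribution be π with π = πP and π_1 + π_2 + π_3 = 1.
π_1 = 0.37·π_1 + 0.31·π_2 + 0.28·π_3
π_2 = 0.36·π_1 + 0.38·π_2 + 0.33·π_3
Solving with the normalization constraint gives π = (0.3195, 0.3575, 0.3231).
So the stationary probability of Junior is 0.3195.

0.3195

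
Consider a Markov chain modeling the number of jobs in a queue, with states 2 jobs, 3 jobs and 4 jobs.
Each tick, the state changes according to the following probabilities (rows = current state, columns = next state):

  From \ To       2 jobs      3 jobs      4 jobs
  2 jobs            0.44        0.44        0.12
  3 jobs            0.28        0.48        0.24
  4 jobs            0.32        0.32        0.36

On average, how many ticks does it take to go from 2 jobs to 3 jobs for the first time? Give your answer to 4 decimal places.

Let t(s) be the expected number of ticks to first reach 3 jobs from state s, with t(3 jobs) = 0. Conditioning on the first tick:
t(2 jobs) = 1 + 0.44·t(2 jobs) + 0.12·t(4 jobs)
t(4 jobs) = 1 + 0.32·t(2 jobs) + 0.36·t(4 jobs)
Solving: t(2 jobs) = 2.3750, t(4 jobs) = 2.7500.
Expected ticks from 2 jobs to 3 jobs: 2.3750.

2.3750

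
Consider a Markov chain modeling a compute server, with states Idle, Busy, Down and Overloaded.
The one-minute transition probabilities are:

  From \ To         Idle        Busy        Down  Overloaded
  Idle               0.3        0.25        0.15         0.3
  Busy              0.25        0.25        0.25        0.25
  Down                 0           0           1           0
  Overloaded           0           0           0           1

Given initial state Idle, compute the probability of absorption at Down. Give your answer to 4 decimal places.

0.3784

Let h(s) be the probability of absorption at Down starting from transient state s. Then h(Down) = 1 and h(Overloaded) = 0. By first-step analysis:
h(Idle) = 0.3·h(Idle) + 0.25·h(Busy) + 0.15·1 + 0.3·0
h(Busy) = 0.25·h(Idle) + 0.25·h(Busy) + 0.25·1 + 0.25·0
Solving: h(Idle) = 0.3784, h(Busy) = 0.4595.
Starting from Idle, the probability is 0.3784.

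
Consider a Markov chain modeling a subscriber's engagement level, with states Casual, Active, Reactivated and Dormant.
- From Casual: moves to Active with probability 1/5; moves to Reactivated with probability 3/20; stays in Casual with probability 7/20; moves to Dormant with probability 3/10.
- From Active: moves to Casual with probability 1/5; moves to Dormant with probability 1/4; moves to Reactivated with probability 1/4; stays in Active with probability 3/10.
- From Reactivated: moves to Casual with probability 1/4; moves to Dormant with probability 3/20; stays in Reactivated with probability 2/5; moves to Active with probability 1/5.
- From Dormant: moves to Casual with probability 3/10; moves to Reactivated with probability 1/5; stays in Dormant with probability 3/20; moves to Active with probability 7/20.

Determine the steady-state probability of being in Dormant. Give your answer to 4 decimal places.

Let the stationary distribution be π with π = πP and π_1 + π_2 + π_3 + π_4 = 1.
π_1 = 0.35·π_1 + 0.2·π_2 + 0.25·π_3 + 0.3·π_4
π_2 = 0.2·π_1 + 0.3·π_2 + 0.2·π_3 + 0.35·π_4
π_3 = 0.15·π_1 + 0.25·π_2 + 0.4·π_3 + 0.2·π_4
Solving with the normalization constraint gives π = (0.2755, 0.2584, 0.2489, 0.2172).
So the stationary probability of Dormant is 0.2172.

0.2172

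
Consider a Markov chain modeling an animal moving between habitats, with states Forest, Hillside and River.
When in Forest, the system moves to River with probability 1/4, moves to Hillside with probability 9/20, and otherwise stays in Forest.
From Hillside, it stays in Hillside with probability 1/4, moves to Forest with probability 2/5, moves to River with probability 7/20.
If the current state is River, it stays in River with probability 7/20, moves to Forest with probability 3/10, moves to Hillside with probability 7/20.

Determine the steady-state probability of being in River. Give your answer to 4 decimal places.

0.3165

Let the stationary distribution be π with π = πP and π_1 + π_2 + π_3 = 1.
π_1 = 0.3·π_1 + 0.4·π_2 + 0.3·π_3
π_2 = 0.45·π_1 + 0.25·π_2 + 0.35·π_3
Solving with the normalization constraint gives π = (0.3349, 0.3486, 0.3165).
So the stationary probability of River is 0.3165.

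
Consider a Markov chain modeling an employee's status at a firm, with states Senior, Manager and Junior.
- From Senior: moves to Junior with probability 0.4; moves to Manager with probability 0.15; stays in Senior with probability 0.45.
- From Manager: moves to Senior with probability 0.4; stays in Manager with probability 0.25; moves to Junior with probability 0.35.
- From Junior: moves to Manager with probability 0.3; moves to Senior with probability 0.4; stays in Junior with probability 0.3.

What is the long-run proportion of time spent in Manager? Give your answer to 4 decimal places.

0.2256

Let the stationary distribution be π with π = πP and π_1 + π_2 + π_3 = 1.
π_1 = 0.45·π_1 + 0.4·π_2 + 0.4·π_3
π_2 = 0.15·π_1 + 0.25·π_2 + 0.3·π_3
Solving with the normalization constraint gives π = (0.4211, 0.2256, 0.3534).
So the stationary probability of Manager is 0.2256.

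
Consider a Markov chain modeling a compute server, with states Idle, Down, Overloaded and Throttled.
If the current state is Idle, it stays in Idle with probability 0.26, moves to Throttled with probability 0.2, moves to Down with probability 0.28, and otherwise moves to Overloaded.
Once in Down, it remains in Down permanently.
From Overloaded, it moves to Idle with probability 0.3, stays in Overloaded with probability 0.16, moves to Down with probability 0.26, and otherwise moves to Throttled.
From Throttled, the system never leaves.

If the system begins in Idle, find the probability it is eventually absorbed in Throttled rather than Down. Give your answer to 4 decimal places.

0.4430

Let h(s) be the probability of absorption at Throttled starting from transient state s. Then h(Throttled) = 1 and h(Down) = 0. By first-step analysis:
h(Idle) = 0.26·h(Idle) + 0.28·0 + 0.26·h(Overloaded) + 0.2·1
h(Overloaded) = 0.3·h(Idle) + 0.26·0 + 0.16·h(Overloaded) + 0.28·1
Solving: h(Idle) = 0.4430, h(Overloaded) = 0.4915.
Starting from Idle, the probability is 0.4430.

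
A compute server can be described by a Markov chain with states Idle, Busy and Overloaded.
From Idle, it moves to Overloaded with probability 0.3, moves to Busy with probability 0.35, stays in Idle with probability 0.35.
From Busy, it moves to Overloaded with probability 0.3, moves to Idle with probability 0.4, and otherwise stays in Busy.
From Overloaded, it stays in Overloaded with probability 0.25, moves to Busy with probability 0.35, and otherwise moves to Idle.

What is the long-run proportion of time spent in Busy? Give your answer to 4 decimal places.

0.3333

Let the stationary distribution be π with π = πP and π_1 + π_2 + π_3 = 1.
π_1 = 0.35·π_1 + 0.4·π_2 + 0.4·π_3
π_2 = 0.35·π_1 + 0.3·π_2 + 0.35·π_3
Solving with the normalization constraint gives π = (0.3810, 0.3333, 0.2857).
So the stationary probability of Busy is 0.3333.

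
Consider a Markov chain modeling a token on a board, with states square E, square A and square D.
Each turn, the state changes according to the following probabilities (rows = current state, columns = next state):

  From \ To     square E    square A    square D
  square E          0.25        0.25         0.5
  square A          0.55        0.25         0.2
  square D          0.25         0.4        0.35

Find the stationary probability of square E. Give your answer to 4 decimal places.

0.3410

Let the stationary distribution be π with π = πP and π_1 + π_2 + π_3 = 1.
π_1 = 0.25·π_1 + 0.55·π_2 + 0.25·π_3
π_2 = 0.25·π_1 + 0.25·π_2 + 0.4·π_3
Solving with the normalization constraint gives π = (0.3410, 0.3033, 0.3556).
So the stationary probability of square E is 0.3410.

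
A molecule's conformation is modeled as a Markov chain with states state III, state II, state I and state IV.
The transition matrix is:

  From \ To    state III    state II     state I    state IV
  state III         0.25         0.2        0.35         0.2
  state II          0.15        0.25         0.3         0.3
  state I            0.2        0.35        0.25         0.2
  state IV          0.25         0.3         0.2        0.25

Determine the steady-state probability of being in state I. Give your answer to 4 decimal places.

Let the stationary distribution be π with π = πP and π_1 + π_2 + π_3 + π_4 = 1.
π_1 = 0.25·π_1 + 0.15·π_2 + 0.2·π_3 + 0.25·π_4
π_2 = 0.2·π_1 + 0.25·π_2 + 0.35·π_3 + 0.3·π_4
π_3 = 0.35·π_1 + 0.3·π_2 + 0.25·π_3 + 0.2·π_4
Solving with the normalization constraint gives π = (0.2085, 0.2788, 0.2728, 0.2399).
So the stationary probability of state I is 0.2728.

0.2728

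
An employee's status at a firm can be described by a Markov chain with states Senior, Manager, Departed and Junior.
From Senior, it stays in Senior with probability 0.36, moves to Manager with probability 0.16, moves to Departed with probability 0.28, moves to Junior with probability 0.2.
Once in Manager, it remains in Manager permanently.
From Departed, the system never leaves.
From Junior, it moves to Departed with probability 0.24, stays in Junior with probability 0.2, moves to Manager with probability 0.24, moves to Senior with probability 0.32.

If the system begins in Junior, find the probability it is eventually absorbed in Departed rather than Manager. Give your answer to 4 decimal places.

0.5429

Let h(s) be the probability of absorption at Departed starting from transient state s. Then h(Departed) = 1 and h(Manager) = 0. By first-step analysis:
h(Senior) = 0.36·h(Senior) + 0.16·0 + 0.28·1 + 0.2·h(Junior)
h(Junior) = 0.32·h(Senior) + 0.24·0 + 0.24·1 + 0.2·h(Junior)
Solving: h(Senior) = 0.6071, h(Junior) = 0.5429.
Starting from Junior, the probability is 0.5429.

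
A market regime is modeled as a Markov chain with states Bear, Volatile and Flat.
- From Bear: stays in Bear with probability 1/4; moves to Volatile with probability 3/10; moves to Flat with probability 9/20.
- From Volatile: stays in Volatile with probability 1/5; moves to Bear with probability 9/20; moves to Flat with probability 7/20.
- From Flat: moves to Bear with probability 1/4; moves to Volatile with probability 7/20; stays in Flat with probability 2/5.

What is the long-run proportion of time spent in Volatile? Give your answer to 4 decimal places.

Let the stationary distribution be π with π = πP and π_1 + π_2 + π_3 = 1.
π_1 = 0.25·π_1 + 0.45·π_2 + 0.25·π_3
π_2 = 0.3·π_1 + 0.2·π_2 + 0.35·π_3
Solving with the normalization constraint gives π = (0.3082, 0.2909, 0.4009).
So the stationary probability of Volatile is 0.2909.

0.2909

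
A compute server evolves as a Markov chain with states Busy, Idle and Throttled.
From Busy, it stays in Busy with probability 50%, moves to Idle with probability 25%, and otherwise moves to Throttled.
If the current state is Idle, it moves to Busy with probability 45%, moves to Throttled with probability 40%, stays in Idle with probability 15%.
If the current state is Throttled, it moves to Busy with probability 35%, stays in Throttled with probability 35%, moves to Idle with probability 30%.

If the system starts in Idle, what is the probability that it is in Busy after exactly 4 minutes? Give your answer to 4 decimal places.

Propagate the distribution vector 4 minutes from Idle.
After 0 minutes: (0.0000, 1.0000, 0.0000)
After 1 minute: (0.4500, 0.1500, 0.4000)
After 2 minutes: (0.4325, 0.2550, 0.3125)
After 3 minutes: (0.4404, 0.2401, 0.3195)
After 4 minutes: (0.4401, 0.2420, 0.3180)
P(in Busy after 4 minutes) = 0.4401

0.4401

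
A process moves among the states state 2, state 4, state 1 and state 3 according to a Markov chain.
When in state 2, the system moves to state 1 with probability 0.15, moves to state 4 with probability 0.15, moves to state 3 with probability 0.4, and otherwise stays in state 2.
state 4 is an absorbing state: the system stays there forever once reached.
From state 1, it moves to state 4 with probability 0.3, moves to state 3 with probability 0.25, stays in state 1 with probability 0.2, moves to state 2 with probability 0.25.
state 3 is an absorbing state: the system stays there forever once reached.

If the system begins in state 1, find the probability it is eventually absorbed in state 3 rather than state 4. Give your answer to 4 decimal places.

Let h(s) be the probability of absorption at state 3 starting from transient state s. Then h(state 3) = 1 and h(state 4) = 0. By first-step analysis:
h(state 2) = 0.3·h(state 2) + 0.15·0 + 0.15·h(state 1) + 0.4·1
h(state 1) = 0.25·h(state 2) + 0.3·0 + 0.2·h(state 1) + 0.25·1
Solving: h(state 2) = 0.6842, h(state 1) = 0.5263.
Starting from state 1, the probability is 0.5263.

0.5263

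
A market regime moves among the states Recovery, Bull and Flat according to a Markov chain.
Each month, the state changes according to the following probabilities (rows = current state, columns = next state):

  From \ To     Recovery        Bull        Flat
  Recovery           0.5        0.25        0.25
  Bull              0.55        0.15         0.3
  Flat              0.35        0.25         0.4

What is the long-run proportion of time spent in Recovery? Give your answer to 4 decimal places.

Let the stationary distribution be π with π = πP and π_1 + π_2 + π_3 = 1.
π_1 = 0.5·π_1 + 0.55·π_2 + 0.35·π_3
π_2 = 0.25·π_1 + 0.15·π_2 + 0.25·π_3
Solving with the normalization constraint gives π = (0.4652, 0.2273, 0.3075).
So the stationary probability of Recovery is 0.4652.

0.4652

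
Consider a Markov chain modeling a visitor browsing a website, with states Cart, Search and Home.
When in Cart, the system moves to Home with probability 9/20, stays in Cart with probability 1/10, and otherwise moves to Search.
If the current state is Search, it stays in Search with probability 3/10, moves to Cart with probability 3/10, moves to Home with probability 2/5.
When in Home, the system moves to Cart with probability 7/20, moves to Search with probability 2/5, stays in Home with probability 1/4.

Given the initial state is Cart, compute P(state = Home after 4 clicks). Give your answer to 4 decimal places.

0.3581

Propagate the distribution vector 4 clicks from Cart.
After 0 clicks: (1.0000, 0.0000, 0.0000)
After 1 click: (0.1000, 0.4500, 0.4500)
After 2 clicks: (0.3025, 0.3600, 0.3375)
After 3 clicks: (0.2564, 0.3791, 0.3645)
After 4 clicks: (0.2670, 0.3749, 0.3581)
P(in Home after 4 clicks) = 0.3581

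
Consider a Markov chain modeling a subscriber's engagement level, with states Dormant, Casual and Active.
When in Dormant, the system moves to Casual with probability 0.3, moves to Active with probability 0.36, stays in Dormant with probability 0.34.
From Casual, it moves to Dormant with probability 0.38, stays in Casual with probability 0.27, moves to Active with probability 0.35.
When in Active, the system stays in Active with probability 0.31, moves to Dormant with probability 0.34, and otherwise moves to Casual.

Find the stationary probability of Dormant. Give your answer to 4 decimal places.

0.3523

Let the stationary distribution be π with π = πP and π_1 + π_2 + π_3 = 1.
π_1 = 0.34·π_1 + 0.38·π_2 + 0.34·π_3
π_2 = 0.3·π_1 + 0.27·π_2 + 0.35·π_3
Solving with the normalization constraint gives π = (0.3523, 0.3078, 0.3399).
So the stationary probability of Dormant is 0.3523.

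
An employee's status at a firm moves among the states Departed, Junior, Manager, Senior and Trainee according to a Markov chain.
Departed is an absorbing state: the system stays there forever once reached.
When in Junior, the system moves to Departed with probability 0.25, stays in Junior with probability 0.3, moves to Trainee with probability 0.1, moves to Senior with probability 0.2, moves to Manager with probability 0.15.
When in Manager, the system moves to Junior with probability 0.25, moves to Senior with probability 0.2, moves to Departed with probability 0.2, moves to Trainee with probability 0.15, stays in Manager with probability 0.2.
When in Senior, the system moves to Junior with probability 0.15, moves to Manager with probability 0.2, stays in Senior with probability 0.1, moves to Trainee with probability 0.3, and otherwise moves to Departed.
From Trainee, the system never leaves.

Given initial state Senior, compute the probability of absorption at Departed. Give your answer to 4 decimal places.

Let h(s) be the probability of absorption at Departed starting from transient state s. Then h(Departed) = 1 and h(Trainee) = 0. By first-step analysis:
h(Junior) = 0.25·1 + 0.3·h(Junior) + 0.15·h(Manager) + 0.2·h(Senior) + 0.1·0
h(Manager) = 0.2·1 + 0.25·h(Junior) + 0.2·h(Manager) + 0.2·h(Senior) + 0.15·0
h(Senior) = 0.25·1 + 0.15·h(Junior) + 0.2·h(Manager) + 0.1·h(Senior) + 0.3·0
Solving: h(Junior) = 0.6254, h(Manager) = 0.5728, h(Senior) = 0.5093.
Starting from Senior, the probability is 0.5093.

0.5093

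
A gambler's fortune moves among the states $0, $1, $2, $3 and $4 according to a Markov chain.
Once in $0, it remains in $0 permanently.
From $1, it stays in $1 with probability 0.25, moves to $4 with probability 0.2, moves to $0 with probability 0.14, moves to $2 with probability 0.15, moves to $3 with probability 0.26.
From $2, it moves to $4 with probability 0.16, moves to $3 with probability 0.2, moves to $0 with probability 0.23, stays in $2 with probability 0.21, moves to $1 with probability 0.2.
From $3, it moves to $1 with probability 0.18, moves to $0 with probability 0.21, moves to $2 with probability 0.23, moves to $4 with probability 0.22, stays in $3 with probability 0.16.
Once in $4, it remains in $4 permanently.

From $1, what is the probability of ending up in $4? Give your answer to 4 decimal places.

0.5344

Let h(s) be the probability of absorption at $4 starting from transient state s. Then h($4) = 1 and h($0) = 0. By first-step analysis:
h($1) = 0.14·0 + 0.25·h($1) + 0.15·h($2) + 0.26·h($3) + 0.2·1
h($2) = 0.23·0 + 0.2·h($1) + 0.21·h($2) + 0.2·h($3) + 0.16·1
h($3) = 0.21·0 + 0.18·h($1) + 0.23·h($2) + 0.16·h($3) + 0.22·1
Solving: h($1) = 0.5344, h($2) = 0.4654, h($3) = 0.5038.
Starting from $1, the probability is 0.5344.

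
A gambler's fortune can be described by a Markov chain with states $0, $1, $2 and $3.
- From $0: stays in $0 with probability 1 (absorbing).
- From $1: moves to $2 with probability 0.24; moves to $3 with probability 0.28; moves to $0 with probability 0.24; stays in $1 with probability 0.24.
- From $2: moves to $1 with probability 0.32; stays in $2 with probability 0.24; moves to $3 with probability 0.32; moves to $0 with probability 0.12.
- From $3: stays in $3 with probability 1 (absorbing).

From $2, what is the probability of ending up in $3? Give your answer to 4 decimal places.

Let h(s) be the probability of absorption at $3 starting from transient state s. Then h($3) = 1 and h($0) = 0. By first-step analysis:
h($1) = 0.24·0 + 0.24·h($1) + 0.24·h($2) + 0.28·1
h($2) = 0.12·0 + 0.32·h($1) + 0.24·h($2) + 0.32·1
Solving: h($1) = 0.5783, h($2) = 0.6645.
Starting from $2, the probability is 0.6645.

0.6645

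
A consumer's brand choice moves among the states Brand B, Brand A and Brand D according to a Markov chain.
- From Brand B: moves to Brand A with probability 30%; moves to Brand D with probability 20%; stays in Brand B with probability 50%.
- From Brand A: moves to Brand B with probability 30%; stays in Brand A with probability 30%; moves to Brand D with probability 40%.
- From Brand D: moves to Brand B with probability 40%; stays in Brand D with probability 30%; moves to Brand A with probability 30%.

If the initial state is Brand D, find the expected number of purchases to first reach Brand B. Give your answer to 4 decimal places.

Let t(s) be the expected number of purchases to first reach Brand B from state s, with t(Brand B) = 0. Conditioning on the first purchase:
t(Brand A) = 1 + 0.3·t(Brand A) + 0.4·t(Brand D)
t(Brand D) = 1 + 0.3·t(Brand A) + 0.3·t(Brand D)
Solving: t(Brand A) = 2.9730, t(Brand D) = 2.7027.
Expected purchases from Brand D to Brand B: 2.7027.

2.7027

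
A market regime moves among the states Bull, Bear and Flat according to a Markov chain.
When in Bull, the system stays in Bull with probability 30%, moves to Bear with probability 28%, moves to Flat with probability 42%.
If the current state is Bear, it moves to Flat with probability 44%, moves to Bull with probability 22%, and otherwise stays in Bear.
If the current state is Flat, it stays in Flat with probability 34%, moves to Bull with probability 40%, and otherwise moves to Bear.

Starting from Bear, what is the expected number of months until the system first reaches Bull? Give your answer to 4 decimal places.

3.4247

Let t(s) be the expected number of months to first reach Bull from state s, with t(Bull) = 0. Conditioning on the first month:
t(Bear) = 1 + 0.34·t(Bear) + 0.44·t(Flat)
t(Flat) = 1 + 0.26·t(Bear) + 0.34·t(Flat)
Solving: t(Bear) = 3.4247, t(Flat) = 2.8643.
Expected months from Bear to Bull: 3.4247.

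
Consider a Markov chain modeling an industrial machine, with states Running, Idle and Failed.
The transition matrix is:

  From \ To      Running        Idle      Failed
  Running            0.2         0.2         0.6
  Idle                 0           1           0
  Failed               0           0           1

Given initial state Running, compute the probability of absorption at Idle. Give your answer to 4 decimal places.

0.2500

Let h(s) be the probability of absorption at Idle starting from transient state s. Then h(Idle) = 1 and h(Failed) = 0. By first-step analysis:
h(Running) = 0.2·h(Running) + 0.2·1 + 0.6·0
Solving: h(Running) = 0.2500.
Starting from Running, the probability is 0.2500.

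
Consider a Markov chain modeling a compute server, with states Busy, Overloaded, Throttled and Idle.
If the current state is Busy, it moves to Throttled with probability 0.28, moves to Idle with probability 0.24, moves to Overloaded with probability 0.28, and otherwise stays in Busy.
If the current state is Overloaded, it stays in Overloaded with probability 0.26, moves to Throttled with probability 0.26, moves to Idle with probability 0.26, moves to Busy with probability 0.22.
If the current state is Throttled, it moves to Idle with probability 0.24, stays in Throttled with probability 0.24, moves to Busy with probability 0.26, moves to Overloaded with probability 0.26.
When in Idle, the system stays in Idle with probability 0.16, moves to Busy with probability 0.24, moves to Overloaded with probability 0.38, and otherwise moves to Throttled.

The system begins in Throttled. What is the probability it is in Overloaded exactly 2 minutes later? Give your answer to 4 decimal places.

Propagate the distribution vector 2 minutes from Throttled.
After 0 minutes: (0.0000, 0.0000, 1.0000, 0.0000)
After 1 minute: (0.2600, 0.2600, 0.2400, 0.2400)
After 2 minutes: (0.2292, 0.2940, 0.2508, 0.2260)
P(in Overloaded after 2 minutes) = 0.2940

0.2940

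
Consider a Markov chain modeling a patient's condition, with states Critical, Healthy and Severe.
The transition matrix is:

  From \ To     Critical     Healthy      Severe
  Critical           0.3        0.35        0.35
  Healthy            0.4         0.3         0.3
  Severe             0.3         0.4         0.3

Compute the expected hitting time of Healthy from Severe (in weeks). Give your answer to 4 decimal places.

Let t(s) be the expected number of weeks to first reach Healthy from state s, with t(Healthy) = 0. Conditioning on the first week:
t(Critical) = 1 + 0.3·t(Critical) + 0.35·t(Severe)
t(Severe) = 1 + 0.3·t(Critical) + 0.3·t(Severe)
Solving: t(Critical) = 2.7273, t(Severe) = 2.5974.
Expected weeks from Severe to Healthy: 2.5974.

2.5974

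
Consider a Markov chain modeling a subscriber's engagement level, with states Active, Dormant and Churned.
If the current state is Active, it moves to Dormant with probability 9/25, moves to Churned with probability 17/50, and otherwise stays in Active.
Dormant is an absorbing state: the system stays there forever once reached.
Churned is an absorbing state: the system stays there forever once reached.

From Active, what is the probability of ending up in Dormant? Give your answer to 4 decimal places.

0.5143

Let h(s) be the probability of absorption at Dormant starting from transient state s. Then h(Dormant) = 1 and h(Churned) = 0. By first-step analysis:
h(Active) = 0.3·h(Active) + 0.36·1 + 0.34·0
Solving: h(Active) = 0.5143.
Starting from Active, the probability is 0.5143.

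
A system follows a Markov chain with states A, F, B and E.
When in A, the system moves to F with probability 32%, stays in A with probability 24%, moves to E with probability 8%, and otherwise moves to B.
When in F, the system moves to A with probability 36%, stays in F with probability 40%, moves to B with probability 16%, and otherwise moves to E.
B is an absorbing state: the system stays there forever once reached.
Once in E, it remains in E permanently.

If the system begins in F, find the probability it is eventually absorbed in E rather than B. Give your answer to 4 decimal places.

0.2629

Let h(s) be the probability of absorption at E starting from transient state s. Then h(E) = 1 and h(B) = 0. By first-step analysis:
h(A) = 0.24·h(A) + 0.32·h(F) + 0.36·0 + 0.08·1
h(F) = 0.36·h(A) + 0.4·h(F) + 0.16·0 + 0.08·1
Solving: h(A) = 0.2160, h(F) = 0.2629.
Starting from F, the probability is 0.2629.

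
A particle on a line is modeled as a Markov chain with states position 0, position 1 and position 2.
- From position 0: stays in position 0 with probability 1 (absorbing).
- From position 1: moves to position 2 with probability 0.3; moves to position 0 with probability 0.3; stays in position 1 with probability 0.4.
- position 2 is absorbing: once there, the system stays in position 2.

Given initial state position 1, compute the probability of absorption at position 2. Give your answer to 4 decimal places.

0.5000

Let h(s) be the probability of absorption at position 2 starting from transient state s. Then h(position 2) = 1 and h(position 0) = 0. By first-step analysis:
h(position 1) = 0.3·0 + 0.4·h(position 1) + 0.3·1
Solving: h(position 1) = 0.5000.
Starting from position 1, the probability is 0.5000.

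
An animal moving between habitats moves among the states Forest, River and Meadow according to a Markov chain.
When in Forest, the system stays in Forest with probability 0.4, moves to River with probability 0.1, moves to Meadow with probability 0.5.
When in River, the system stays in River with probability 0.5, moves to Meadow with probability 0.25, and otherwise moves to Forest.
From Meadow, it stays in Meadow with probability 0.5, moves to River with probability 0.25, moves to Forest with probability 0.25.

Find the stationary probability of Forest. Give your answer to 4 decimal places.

Let the stationary distribution be π with π = πP and π_1 + π_2 + π_3 = 1.
π_1 = 0.4·π_1 + 0.25·π_2 + 0.25·π_3
π_2 = 0.1·π_1 + 0.5·π_2 + 0.25·π_3
Solving with the normalization constraint gives π = (0.2941, 0.2745, 0.4314).
So the stationary probability of Forest is 0.2941.

0.2941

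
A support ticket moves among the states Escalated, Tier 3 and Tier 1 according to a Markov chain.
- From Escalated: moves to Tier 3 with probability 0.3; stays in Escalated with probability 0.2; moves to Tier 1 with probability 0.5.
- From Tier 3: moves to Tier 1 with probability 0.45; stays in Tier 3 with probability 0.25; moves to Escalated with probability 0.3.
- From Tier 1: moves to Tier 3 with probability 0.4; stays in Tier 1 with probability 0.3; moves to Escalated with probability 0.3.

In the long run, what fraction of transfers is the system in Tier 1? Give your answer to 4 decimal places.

Let the stationary distribution be π with π = πP and π_1 + π_2 + π_3 = 1.
π_1 = 0.2·π_1 + 0.3·π_2 + 0.3·π_3
π_2 = 0.3·π_1 + 0.25·π_2 + 0.4·π_3
Solving with the normalization constraint gives π = (0.2727, 0.3241, 0.4032).
So the stationary probability of Tier 1 is 0.4032.

0.4032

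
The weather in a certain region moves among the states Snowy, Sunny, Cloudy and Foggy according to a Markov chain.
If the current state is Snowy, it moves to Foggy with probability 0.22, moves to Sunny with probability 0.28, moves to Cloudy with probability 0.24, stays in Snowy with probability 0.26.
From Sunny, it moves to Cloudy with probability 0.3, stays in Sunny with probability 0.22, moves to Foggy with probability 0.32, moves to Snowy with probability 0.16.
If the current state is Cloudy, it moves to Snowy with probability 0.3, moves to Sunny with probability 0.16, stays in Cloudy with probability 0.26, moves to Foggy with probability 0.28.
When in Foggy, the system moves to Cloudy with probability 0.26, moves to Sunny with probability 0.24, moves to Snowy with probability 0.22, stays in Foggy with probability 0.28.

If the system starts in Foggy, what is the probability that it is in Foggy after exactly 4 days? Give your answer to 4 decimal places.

0.2747

Propagate the distribution vector 4 days from Foggy.
After 0 days: (0.0000, 0.0000, 0.0000, 1.0000)
After 1 day: (0.2200, 0.2400, 0.2600, 0.2800)
After 2 days: (0.2352, 0.2232, 0.2652, 0.2764)
After 3 days: (0.2372, 0.2237, 0.2642, 0.2748)
After 4 days: (0.2372, 0.2239, 0.2642, 0.2747)
P(in Foggy after 4 days) = 0.2747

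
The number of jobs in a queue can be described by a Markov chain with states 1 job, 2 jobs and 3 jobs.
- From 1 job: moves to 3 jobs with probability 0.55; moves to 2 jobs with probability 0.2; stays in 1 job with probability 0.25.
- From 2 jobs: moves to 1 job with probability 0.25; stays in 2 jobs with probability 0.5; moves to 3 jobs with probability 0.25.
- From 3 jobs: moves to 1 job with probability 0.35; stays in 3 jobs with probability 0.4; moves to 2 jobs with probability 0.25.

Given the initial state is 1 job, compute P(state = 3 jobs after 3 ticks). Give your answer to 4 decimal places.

0.4026

Propagate the distribution vector 3 ticks from 1 job.
After 0 ticks: (1.0000, 0.0000, 0.0000)
After 1 tick: (0.2500, 0.2000, 0.5500)
After 2 ticks: (0.3050, 0.2875, 0.4075)
After 3 ticks: (0.2908, 0.3066, 0.4026)
P(in 3 jobs after 3 ticks) = 0.4026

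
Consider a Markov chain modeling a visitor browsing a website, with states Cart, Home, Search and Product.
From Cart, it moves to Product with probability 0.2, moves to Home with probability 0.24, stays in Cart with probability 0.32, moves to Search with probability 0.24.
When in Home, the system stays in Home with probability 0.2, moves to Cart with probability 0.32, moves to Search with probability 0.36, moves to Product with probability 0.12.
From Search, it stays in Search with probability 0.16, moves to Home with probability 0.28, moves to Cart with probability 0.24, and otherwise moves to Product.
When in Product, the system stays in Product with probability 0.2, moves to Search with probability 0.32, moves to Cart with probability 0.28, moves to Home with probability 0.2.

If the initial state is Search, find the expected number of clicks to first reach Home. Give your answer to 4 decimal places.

4.0226

Let t(s) be the expected number of clicks to first reach Home from state s, with t(Home) = 0. Conditioning on the first click:
t(Cart) = 1 + 0.32·t(Cart) + 0.24·t(Search) + 0.2·t(Product)
t(Search) = 1 + 0.24·t(Cart) + 0.16·t(Search) + 0.32·t(Product)
t(Product) = 1 + 0.28·t(Cart) + 0.32·t(Search) + 0.2·t(Product)
Solving: t(Cart) = 4.1594, t(Search) = 4.0226, t(Product) = 4.3148.
Expected clicks from Search to Home: 4.0226.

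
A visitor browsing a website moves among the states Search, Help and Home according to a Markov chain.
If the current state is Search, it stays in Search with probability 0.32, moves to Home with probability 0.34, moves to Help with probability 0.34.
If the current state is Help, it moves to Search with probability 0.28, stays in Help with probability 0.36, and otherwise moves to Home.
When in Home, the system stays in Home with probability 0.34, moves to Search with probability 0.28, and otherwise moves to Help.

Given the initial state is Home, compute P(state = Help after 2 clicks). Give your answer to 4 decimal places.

Sum over the intermediate state after 1 click:
P = P(Home→Search)·P(Search→Help) + P(Home→Help)·P(Help→Help) + P(Home→Home)·P(Home→Help)
  = 0.28×0.34 + 0.38×0.36 + 0.34×0.38
  = 0.0952 + 0.1368 + 0.1292 = 0.3612

0.3612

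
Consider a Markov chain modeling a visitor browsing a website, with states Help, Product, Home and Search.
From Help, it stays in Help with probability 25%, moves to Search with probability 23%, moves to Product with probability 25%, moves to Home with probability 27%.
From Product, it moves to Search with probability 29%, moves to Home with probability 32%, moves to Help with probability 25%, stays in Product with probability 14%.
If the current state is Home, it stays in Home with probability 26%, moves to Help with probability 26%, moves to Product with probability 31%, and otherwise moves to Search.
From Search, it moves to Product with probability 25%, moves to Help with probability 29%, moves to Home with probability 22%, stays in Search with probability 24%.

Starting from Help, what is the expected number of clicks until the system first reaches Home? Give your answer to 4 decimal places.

3.7180

Let t(s) be the expected number of clicks to first reach Home from state s, with t(Home) = 0. Conditioning on the first click:
t(Help) = 1 + 0.25·t(Help) + 0.25·t(Product) + 0.23·t(Search)
t(Product) = 1 + 0.25·t(Help) + 0.14·t(Product) + 0.29·t(Search)
t(Search) = 1 + 0.29·t(Help) + 0.25·t(Product) + 0.24·t(Search)
Solving: t(Help) = 3.7180, t(Product) = 3.5607, t(Search) = 3.9058.
Expected clicks from Help to Home: 3.7180.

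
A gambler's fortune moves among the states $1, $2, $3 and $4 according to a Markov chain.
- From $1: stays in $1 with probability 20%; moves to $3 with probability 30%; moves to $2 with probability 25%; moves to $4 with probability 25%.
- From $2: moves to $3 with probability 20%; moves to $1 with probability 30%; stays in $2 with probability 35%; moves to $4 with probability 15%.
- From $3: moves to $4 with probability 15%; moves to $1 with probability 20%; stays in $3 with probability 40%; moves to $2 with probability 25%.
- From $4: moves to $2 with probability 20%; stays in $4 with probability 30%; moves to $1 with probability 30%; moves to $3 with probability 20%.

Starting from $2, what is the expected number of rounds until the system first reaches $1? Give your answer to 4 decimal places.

3.6364

Let t(s) be the expected number of rounds to first reach $1 from state s, with t($1) = 0. Conditioning on the first round:
t($2) = 1 + 0.35·t($2) + 0.2·t($3) + 0.15·t($4)
t($3) = 1 + 0.25·t($2) + 0.4·t($3) + 0.15·t($4)
t($4) = 1 + 0.2·t($2) + 0.2·t($3) + 0.3·t($4)
Solving: t($2) = 3.6364, t($3) = 4.0909, t($4) = 3.6364.
Expected rounds from $2 to $1: 3.6364.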